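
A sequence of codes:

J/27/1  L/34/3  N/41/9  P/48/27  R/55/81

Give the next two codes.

T/62/243 then V/69/729

For the letter, letters move forward 2 places in the alphabet: J, L, N, P, R → T → V.
Second component: +7 each step, so 27, 34, 41, 48, 55 → 62 → 69.
Third component — ×3 each step: 1, 3, 9, 27, 81 → 243 → 729.
So the next two codes are T/62/243 and V/69/729.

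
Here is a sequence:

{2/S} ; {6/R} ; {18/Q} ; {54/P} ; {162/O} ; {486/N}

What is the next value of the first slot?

First slot: 2, 6, 18, 54, 162, 486 → 1458 (×3 each step).

1458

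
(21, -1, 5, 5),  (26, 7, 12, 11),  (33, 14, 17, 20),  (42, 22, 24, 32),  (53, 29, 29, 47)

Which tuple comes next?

First coordinate goes 21, 26, 33, 42, 53 → 66 (differences are 5, 7, 9, … (increasing by 2 each time)).
For the second coordinate, alternating steps +8, +7, +8, +7, …: -1, 7, 14, 22, 29 → 37.
Third coordinate goes 5, 12, 17, 24, 29 → 36 (alternating steps +7, +5, +7, +5, …).
For the fourth coordinate, differences are 6, 9, 12, … (increasing by 3 each time): 5, 11, 20, 32, 47 → 65.
Putting it together: (66, 37, 36, 65).

(66, 37, 36, 65)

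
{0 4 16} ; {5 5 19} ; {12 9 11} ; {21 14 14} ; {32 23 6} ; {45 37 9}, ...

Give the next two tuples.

{60 60 1}, {77 97 4}

First entry: differences are 5, 7, 9, … (increasing by 2 each time), so 0, 5, 12, 21, 32, 45 → 60 → 77.
For the second entry, each term is the sum of the two before it: 4, 5, 9, 14, 23, 37 → 60 → 97.
Third entry — alternating steps +3, −8, +3, −8, …: 16, 19, 11, 14, 6, 9 → 1 → 4.
Putting the parts together: {60 60 1} and then {77 97 4}.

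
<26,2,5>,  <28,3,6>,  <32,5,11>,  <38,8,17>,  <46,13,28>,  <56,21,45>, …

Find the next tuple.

First component: differences are 2, 4, 6, … (increasing by 2 each time); 26, 28, 32, 38, 46, 56 → 68.
Second component — each term is the sum of the two before it: 2, 3, 5, 8, 13, 21 → 34.
Third component: 5, 6, 11, 17, 28, 45 → 73 (each term is the sum of the two before it).
Putting it together: <68,34,73>.

<68,34,73>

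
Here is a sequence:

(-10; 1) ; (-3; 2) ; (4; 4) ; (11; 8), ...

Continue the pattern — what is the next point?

(18; 16)

First component — +7 each step: -10, -3, 4, 11 → 18.
Second component — ×2 each step: 1, 2, 4, 8 → 16.
So the next point is (18; 16).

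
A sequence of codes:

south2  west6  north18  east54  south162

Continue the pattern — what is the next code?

For the direction, repeats south → west → north → east: south, west, north, east, south → west.
Second component: ×3 each step; 2, 6, 18, 54, 162 → 486.
So the next code is west486.

west486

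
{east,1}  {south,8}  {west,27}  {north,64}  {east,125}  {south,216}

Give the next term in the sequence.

Direction: repeats east → south → west → north; east, south, west, north, east, south → west.
Second slot: perfect cubes: 1³, 2³, 3³, …, so 1, 8, 27, 64, 125, 216 → 343.
Combining the parts gives {west,343}.

{west,343}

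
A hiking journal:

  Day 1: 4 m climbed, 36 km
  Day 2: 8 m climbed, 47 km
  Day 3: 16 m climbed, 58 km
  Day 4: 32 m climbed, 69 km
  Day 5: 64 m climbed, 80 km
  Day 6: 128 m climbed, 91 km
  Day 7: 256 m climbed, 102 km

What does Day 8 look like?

M climbed: ×2 each step, so 4, 8, 16, 32, 64, 128, 256 → 512.
Km: +11 each step; 36, 47, 58, 69, 80, 91, 102 → 113.
Putting it together: 512 m climbed, 113 km.

512 m climbed, 113 km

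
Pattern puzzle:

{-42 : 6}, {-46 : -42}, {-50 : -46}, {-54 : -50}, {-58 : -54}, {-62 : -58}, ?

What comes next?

First coordinate — −4 each step: -42, -46, -50, -54, -58, -62 → -66.
Second coordinate: 6, -42, -46, -50, -54, -58 → -62 (always the previous value of the first coordinate).
Combining the parts gives {-66 : -62}.

{-66 : -62}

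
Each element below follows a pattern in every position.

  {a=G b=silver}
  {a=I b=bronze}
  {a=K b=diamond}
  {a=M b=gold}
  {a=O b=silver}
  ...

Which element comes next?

{a=Q b=bronze}

A: letters move forward 2 places in the alphabet; G, I, K, M, O → Q.
B — repeats silver → bronze → diamond → gold: silver, bronze, diamond, gold, silver → bronze.
So the next element is {a=Q b=bronze}.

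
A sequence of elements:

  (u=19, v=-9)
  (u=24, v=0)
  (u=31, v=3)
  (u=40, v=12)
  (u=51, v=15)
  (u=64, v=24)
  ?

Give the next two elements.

U: 19, 24, 31, 40, 51, 64 → 79 → 96 (differences are 5, 7, 9, … (increasing by 2 each time)).
V: -9, 0, 3, 12, 15, 24 → 27 → 36 (alternating steps +9, +3, +9, +3, …).
So the next two elements are (u=79, v=27) and (u=96, v=36).

(u=79, v=27), (u=96, v=36)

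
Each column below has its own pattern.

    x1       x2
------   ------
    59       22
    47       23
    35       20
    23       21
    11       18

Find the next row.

Column x1 goes 59, 47, 35, 23, 11 → -1 (−12 each step).
Column x2 — alternating steps +1, −3, +1, −3, …: 22, 23, 20, 21, 18 → 19.
So the next row is -1  19.

-1  19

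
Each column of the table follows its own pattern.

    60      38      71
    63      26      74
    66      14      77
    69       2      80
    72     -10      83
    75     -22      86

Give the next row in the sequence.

78  -34  89

First component — +3 each step: 60, 63, 66, 69, 72, 75 → 78.
For the second component, −12 each step: 38, 26, 14, 2, -10, -22 → -34.
Third component goes 71, 74, 77, 80, 83, 86 → 89 (always 11 more than the first component).
Putting it together: 78  -34  89.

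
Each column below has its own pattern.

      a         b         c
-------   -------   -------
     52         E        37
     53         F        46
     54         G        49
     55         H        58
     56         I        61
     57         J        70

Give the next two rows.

Column a — +1 each step: 52, 53, 54, 55, 56, 57 → 58 → 59.
Column b — letters move forward 1 place in the alphabet: E, F, G, H, I, J → K → L.
Column c: 37, 46, 49, 58, 61, 70 → 73 → 82 (alternating steps +9, +3, +9, +3, …).
So the next two rows are 58  K  73 and 59  L  82.

58  K  73; 59  L  82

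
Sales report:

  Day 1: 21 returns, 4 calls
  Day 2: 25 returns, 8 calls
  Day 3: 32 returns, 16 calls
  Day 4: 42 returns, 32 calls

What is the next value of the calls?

Returns: differences are 4, 7, 10, … (increasing by 3 each time), so 21, 25, 32, 42 → 55.
Calls goes 4, 8, 16, 32 → 64 (×2 each step).

64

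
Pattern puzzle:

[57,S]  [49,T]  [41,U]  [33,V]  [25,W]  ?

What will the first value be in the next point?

First value: 57, 49, 41, 33, 25 → 17 (−8 each step).

17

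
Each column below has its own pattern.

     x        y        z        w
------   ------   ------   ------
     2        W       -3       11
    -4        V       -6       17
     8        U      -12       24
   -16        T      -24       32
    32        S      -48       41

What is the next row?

-64  R  -96  51

Column x: ×(-2) each step; 2, -4, 8, -16, 32 → -64.
For the column y, letters move back 1 place in the alphabet: W, V, U, T, S → R.
Column z: -3, -6, -12, -24, -48 → -96 (×2 each step).
Column w — differences are 6, 7, 8, … (increasing by 1 each time): 11, 17, 24, 32, 41 → 51.
Putting it together: -64  R  -96  51.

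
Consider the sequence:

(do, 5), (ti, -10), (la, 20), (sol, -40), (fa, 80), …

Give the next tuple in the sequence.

(mi, -160)

Note: runs backward through the solfège scale do→ti, so do, ti, la, sol, fa → mi.
Second slot: ×(-2) each step, so 5, -10, 20, -40, 80 → -160.
Combining the parts gives (mi, -160).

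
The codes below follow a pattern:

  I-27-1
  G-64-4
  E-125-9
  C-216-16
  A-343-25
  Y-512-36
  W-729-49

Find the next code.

Letter goes I, G, E, C, A, Y, W → U (letters move back 2 places in the alphabet, wrapping A→Z).
For the second component, perfect cubes: 3³, 4³, 5³, …: 27, 64, 125, 216, 343, 512, 729 → 1000.
Third component: 1, 4, 9, 16, 25, 36, 49 → 64 (perfect squares: 1², 2², 3², …).
Combining the parts gives U-1000-64.

U-1000-64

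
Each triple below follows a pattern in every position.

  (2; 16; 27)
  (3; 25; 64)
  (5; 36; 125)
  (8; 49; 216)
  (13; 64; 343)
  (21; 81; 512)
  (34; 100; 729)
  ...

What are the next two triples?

(55; 121; 1000), (89; 144; 1331)

First value: each term is the sum of the two before it, so 2, 3, 5, 8, 13, 21, 34 → 55 → 89.
Second value — perfect squares: 4², 5², 6², …: 16, 25, 36, 49, 64, 81, 100 → 121 → 144.
Third value: perfect cubes: 3³, 4³, 5³, …; 27, 64, 125, 216, 343, 512, 729 → 1000 → 1331.
So the next two triples are (55; 121; 1000) and (89; 144; 1331).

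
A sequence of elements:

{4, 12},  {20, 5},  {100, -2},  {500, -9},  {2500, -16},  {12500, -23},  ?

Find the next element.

First coordinate: ×5 each step; 4, 20, 100, 500, 2500, 12500 → 62500.
Second coordinate — −7 each step: 12, 5, -2, -9, -16, -23 → -30.
So the next element is {62500, -30}.

{62500, -30}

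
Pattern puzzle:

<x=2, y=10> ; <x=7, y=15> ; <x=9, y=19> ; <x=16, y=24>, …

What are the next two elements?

<x=25, y=28>, <x=41, y=33>

X: each term is the sum of the two before it; 2, 7, 9, 16 → 25 → 41.
Y — alternating steps +5, +4, +5, +4, …: 10, 15, 19, 24 → 28 → 33.
So the next two elements are <x=25, y=28> and <x=41, y=33>.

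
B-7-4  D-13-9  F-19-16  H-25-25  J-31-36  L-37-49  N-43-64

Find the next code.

Letter: B, D, F, H, J, L, N → P (letters move forward 2 places in the alphabet).
Second component: +6 each step; 7, 13, 19, 25, 31, 37, 43 → 49.
Third component — perfect squares: 2², 3², 4², …: 4, 9, 16, 25, 36, 49, 64 → 81.
Combining the parts gives P-49-81.

P-49-81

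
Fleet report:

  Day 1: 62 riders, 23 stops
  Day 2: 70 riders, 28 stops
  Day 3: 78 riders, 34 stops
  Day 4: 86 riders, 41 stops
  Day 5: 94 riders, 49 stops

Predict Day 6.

Riders — +8 each step: 62, 70, 78, 86, 94 → 102.
Stops: differences are 5, 6, 7, … (increasing by 1 each time), so 23, 28, 34, 41, 49 → 58.
Putting it together: 102 riders, 58 stops.

102 riders, 58 stops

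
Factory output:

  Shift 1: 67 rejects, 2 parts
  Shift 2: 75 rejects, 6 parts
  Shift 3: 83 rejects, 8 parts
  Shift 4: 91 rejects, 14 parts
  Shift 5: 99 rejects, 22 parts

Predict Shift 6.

107 rejects, 36 parts

Rejects: +8 each step; 67, 75, 83, 91, 99 → 107.
For the parts, each term is the sum of the two before it: 2, 6, 8, 14, 22 → 36.
Combining the parts gives 107 rejects, 36 parts.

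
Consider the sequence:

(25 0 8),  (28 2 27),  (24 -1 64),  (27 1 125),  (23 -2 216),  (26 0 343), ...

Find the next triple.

(22 -3 512)

First value — alternating steps +3, −4, +3, −4, …: 25, 28, 24, 27, 23, 26 → 22.
Second value: 0, 2, -1, 1, -2, 0 → -3 (alternating steps +2, −3, +2, −3, …).
Third value: perfect cubes: 2³, 3³, 4³, …, so 8, 27, 64, 125, 216, 343 → 512.
Combining the parts gives (22 -3 512).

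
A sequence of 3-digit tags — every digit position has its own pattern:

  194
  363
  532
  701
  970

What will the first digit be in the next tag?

1

First digit — +2 each step, mod 10: 1, 3, 5, 7, 9 → 1.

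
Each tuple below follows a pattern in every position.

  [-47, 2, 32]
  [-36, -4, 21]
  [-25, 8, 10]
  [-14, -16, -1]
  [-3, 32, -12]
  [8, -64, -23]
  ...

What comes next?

[19, 128, -34]

First entry: +11 each step, so -47, -36, -25, -14, -3, 8 → 19.
Second entry: 2, -4, 8, -16, 32, -64 → 128 (×(-2) each step).
Third entry: together with the first entry always sums to -15, so 32, 21, 10, -1, -12, -23 → -34.
Putting it together: [19, 128, -34].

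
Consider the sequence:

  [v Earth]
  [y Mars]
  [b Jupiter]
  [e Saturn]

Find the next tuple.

Letter: v, y, b, e → h (letters move forward 3 places in the alphabet, wrapping Z→A).
Planet — runs through the planets Mercury→Neptune: Earth, Mars, Jupiter, Saturn → Uranus.
So the next tuple is [h Uranus].

[h Uranus]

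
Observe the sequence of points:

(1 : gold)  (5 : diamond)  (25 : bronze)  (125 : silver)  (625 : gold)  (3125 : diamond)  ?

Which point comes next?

(15625 : bronze)

First entry: ×5 each step, so 1, 5, 25, 125, 625, 3125 → 15625.
Rank: repeats gold → diamond → bronze → silver, so gold, diamond, bronze, silver, gold, diamond → bronze.
Combining the parts gives (15625 : bronze).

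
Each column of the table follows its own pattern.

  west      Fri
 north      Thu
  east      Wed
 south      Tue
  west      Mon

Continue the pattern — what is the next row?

Direction: west, north, east, south, west → north (repeats west → north → east → south).
Day — runs backward through the weekdays Mon→Sun: Fri, Thu, Wed, Tue, Mon → Sun.
So the next row is north  Sun.

north  Sun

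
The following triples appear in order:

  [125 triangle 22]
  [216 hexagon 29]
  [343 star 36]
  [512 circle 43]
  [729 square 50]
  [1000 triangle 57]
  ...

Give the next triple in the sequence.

[1331 hexagon 64]

First component: 125, 216, 343, 512, 729, 1000 → 1331 (perfect cubes: 5³, 6³, 7³, …).
Shape: repeats triangle → hexagon → star → circle → square, so triangle, hexagon, star, circle, square, triangle → hexagon.
Third component goes 22, 29, 36, 43, 50, 57 → 64 (+7 each step).
Combining the parts gives [1331 hexagon 64].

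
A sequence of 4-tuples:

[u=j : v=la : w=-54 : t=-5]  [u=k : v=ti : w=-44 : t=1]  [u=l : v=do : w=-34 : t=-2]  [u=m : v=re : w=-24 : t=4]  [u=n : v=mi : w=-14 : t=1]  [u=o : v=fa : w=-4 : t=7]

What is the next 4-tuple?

U: j, k, l, m, n, o → p (letters move forward 1 place in the alphabet).
V: runs through the solfège scale do→ti, so la, ti, do, re, mi, fa → sol.
W goes -54, -44, -34, -24, -14, -4 → 6 (+10 each step).
T: alternating steps +6, −3, +6, −3, …; -5, 1, -2, 4, 1, 7 → 4.
Putting it together: [u=p : v=sol : w=6 : t=4].

[u=p : v=sol : w=6 : t=4]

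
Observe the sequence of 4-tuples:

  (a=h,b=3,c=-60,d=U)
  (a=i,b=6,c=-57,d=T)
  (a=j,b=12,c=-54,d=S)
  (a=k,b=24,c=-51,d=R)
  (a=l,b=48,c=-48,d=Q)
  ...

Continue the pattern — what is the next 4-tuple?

A: letters move forward 1 place in the alphabet; h, i, j, k, l → m.
B: ×2 each step, so 3, 6, 12, 24, 48 → 96.
C: -60, -57, -54, -51, -48 → -45 (+3 each step).
D — letters move back 1 place in the alphabet: U, T, S, R, Q → P.
Combining the parts gives (a=m,b=96,c=-45,d=P).

(a=m,b=96,c=-45,d=P)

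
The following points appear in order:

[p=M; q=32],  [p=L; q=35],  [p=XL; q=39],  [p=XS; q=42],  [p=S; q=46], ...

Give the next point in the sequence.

[p=M; q=49]

P goes M, L, XL, XS, S → M (runs through clothing sizes XS→XL).
Q — alternating steps +3, +4, +3, +4, …: 32, 35, 39, 42, 46 → 49.
So the next point is [p=M; q=49].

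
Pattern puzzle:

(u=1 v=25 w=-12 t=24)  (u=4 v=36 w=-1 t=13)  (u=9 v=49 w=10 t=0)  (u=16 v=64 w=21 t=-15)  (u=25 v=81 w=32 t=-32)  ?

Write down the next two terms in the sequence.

U: 1, 4, 9, 16, 25 → 36 → 49 (perfect squares: 1², 2², 3², …).
V: perfect squares: 5², 6², 7², …; 25, 36, 49, 64, 81 → 100 → 121.
W: -12, -1, 10, 21, 32 → 43 → 54 (+11 each step).
T: together with the v always sums to 49, so 24, 13, 0, -15, -32 → -51 → -72.
So the next two terms are (u=36 v=100 w=43 t=-51) and (u=49 v=121 w=54 t=-72).

(u=36 v=100 w=43 t=-51), (u=49 v=121 w=54 t=-72)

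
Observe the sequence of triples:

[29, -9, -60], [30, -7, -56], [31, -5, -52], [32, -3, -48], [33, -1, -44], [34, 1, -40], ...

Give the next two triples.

First coordinate goes 29, 30, 31, 32, 33, 34 → 35 → 36 (+1 each step).
Second coordinate — +2 each step: -9, -7, -5, -3, -1, 1 → 3 → 5.
Third coordinate goes -60, -56, -52, -48, -44, -40 → -36 → -32 (+4 each step).
So the next two triples are [35, 3, -36] and [36, 5, -32].

[35, 3, -36], [36, 5, -32]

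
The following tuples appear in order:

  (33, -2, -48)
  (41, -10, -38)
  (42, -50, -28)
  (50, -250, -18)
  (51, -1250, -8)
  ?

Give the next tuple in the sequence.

(59, -6250, 2)

First part: 33, 41, 42, 50, 51 → 59 (alternating steps +8, +1, +8, +1, …).
Second part: ×5 each step; -2, -10, -50, -250, -1250 → -6250.
Third part — +10 each step: -48, -38, -28, -18, -8 → 2.
Putting it together: (59, -6250, 2).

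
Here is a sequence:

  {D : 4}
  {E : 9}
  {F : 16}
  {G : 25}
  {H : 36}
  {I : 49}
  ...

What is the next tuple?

{J : 64}

Letter goes D, E, F, G, H, I → J (letters move forward 1 place in the alphabet).
Second coordinate — perfect squares: 2², 3², 4², …: 4, 9, 16, 25, 36, 49 → 64.
Combining the parts gives {J : 64}.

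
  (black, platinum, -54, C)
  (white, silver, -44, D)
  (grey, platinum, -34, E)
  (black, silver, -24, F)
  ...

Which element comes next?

(white, platinum, -14, G)

Shade: black, white, grey, black → white (repeats black → white → grey).
Metal goes platinum, silver, platinum, silver → platinum (alternates platinum ↔ silver).
For the third slot, +10 each step: -54, -44, -34, -24 → -14.
Letter: letters move forward 1 place in the alphabet; C, D, E, F → G.
Combining the parts gives (white, platinum, -14, G).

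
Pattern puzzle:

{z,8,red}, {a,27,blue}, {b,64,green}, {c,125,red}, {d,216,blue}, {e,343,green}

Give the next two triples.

{f,512,red}, {g,729,blue}

Letter: letters move forward 1 place in the alphabet, wrapping Z→A, so z, a, b, c, d, e → f → g.
Second component goes 8, 27, 64, 125, 216, 343 → 512 → 729 (perfect cubes: 2³, 3³, 4³, …).
Colour goes red, blue, green, red, blue, green → red → blue (repeats red → blue → green).
Putting the parts together: {f,512,red} and then {g,729,blue}.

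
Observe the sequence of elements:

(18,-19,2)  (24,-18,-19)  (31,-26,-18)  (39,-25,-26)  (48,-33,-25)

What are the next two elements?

For the first component, differences are 6, 7, 8, … (increasing by 1 each time): 18, 24, 31, 39, 48 → 58 → 69.
Second component — alternating steps +1, −8, +1, −8, …: -19, -18, -26, -25, -33 → -32 → -40.
Third component — always the previous value of the second component: 2, -19, -18, -26, -25 → -33 → -32.
So the next two elements are (58,-32,-33) and (69,-40,-32).

(58,-32,-33), (69,-40,-32)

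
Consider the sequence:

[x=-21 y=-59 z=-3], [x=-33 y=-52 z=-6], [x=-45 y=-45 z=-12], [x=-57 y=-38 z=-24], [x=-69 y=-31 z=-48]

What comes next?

[x=-81 y=-24 z=-96]

For the x, −12 each step: -21, -33, -45, -57, -69 → -81.
Y — +7 each step: -59, -52, -45, -38, -31 → -24.
Z — ×2 each step: -3, -6, -12, -24, -48 → -96.
Putting it together: [x=-81 y=-24 z=-96].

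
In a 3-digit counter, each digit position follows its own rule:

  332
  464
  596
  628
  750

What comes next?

882

First digit goes 3, 4, 5, 6, 7 → 8 (+1 each step, mod 10).
Second digit: 3, 6, 9, 2, 5 → 8 (+3 each step, mod 10).
Third digit: +2 each step, mod 10; 2, 4, 6, 8, 0 → 2.
So the next tag is 882.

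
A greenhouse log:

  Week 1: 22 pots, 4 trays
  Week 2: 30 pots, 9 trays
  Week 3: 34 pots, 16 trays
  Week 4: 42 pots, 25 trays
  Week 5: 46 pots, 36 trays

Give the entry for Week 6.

54 pots, 49 trays

Pots goes 22, 30, 34, 42, 46 → 54 (alternating steps +8, +4, +8, +4, …).
Trays: perfect squares: 2², 3², 4², …, so 4, 9, 16, 25, 36 → 49.
Combining the parts gives 54 pots, 49 trays.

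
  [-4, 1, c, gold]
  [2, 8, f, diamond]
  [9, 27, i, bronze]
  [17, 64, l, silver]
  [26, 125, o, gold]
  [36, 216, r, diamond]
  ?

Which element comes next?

[47, 343, u, bronze]

First slot — differences are 6, 7, 8, … (increasing by 1 each time): -4, 2, 9, 17, 26, 36 → 47.
Second slot goes 1, 8, 27, 64, 125, 216 → 343 (perfect cubes: 1³, 2³, 3³, …).
Letter goes c, f, i, l, o, r → u (letters move forward 3 places in the alphabet).
Rank: gold, diamond, bronze, silver, gold, diamond → bronze (repeats gold → diamond → bronze → silver).
So the next element is [47, 343, u, bronze].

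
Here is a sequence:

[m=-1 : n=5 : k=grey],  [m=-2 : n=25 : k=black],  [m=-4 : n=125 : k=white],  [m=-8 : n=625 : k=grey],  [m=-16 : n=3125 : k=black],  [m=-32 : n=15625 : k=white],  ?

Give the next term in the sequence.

M — ×2 each step: -1, -2, -4, -8, -16, -32 → -64.
N goes 5, 25, 125, 625, 3125, 15625 → 78125 (×5 each step).
K: repeats grey → black → white, so grey, black, white, grey, black, white → grey.
So the next term is [m=-64 : n=78125 : k=grey].

[m=-64 : n=78125 : k=grey]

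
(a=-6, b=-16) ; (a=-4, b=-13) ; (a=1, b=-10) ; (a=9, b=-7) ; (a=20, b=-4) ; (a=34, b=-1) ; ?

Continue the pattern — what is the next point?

(a=51, b=2)

A goes -6, -4, 1, 9, 20, 34 → 51 (differences are 2, 5, 8, … (increasing by 3 each time)).
B goes -16, -13, -10, -7, -4, -1 → 2 (+3 each step).
Putting it together: (a=51, b=2).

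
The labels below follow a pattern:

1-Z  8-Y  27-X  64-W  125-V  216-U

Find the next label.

343-T

First component: perfect cubes: 1³, 2³, 3³, …; 1, 8, 27, 64, 125, 216 → 343.
For the letter, letters move back 1 place in the alphabet: Z, Y, X, W, V, U → T.
Combining the parts gives 343-T.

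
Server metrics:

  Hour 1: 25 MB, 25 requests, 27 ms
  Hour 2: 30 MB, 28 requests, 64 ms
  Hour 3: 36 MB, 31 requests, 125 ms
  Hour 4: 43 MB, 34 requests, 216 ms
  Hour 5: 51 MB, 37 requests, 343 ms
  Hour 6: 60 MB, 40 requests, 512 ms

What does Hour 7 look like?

MB: 25, 30, 36, 43, 51, 60 → 70 (differences are 5, 6, 7, … (increasing by 1 each time)).
Requests goes 25, 28, 31, 34, 37, 40 → 43 (+3 each step).
Ms — perfect cubes: 3³, 4³, 5³, …: 27, 64, 125, 216, 343, 512 → 729.
So the next record is 70 MB, 43 requests, 729 ms.

70 MB, 43 requests, 729 ms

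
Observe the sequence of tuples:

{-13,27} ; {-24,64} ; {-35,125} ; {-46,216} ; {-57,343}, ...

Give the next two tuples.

First value: −11 each step; -13, -24, -35, -46, -57 → -68 → -79.
Second value — perfect cubes: 3³, 4³, 5³, …: 27, 64, 125, 216, 343 → 512 → 729.
Putting the parts together: {-68,512} and then {-79,729}.

{-68,512}, {-79,729}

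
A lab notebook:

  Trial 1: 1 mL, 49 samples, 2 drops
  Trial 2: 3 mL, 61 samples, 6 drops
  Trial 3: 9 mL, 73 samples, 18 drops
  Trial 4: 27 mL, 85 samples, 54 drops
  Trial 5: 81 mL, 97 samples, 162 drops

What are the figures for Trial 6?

ML: ×3 each step; 1, 3, 9, 27, 81 → 243.
Samples: +12 each step, so 49, 61, 73, 85, 97 → 109.
Drops: 2, 6, 18, 54, 162 → 486 (always 2 × the mL).
Putting it together: 243 mL, 109 samples, 486 drops.

243 mL, 109 samples, 486 drops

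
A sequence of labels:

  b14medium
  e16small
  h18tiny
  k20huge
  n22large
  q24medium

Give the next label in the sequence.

Letter: b, e, h, k, n, q → t (letters move forward 3 places in the alphabet).
Second component: +2 each step, so 14, 16, 18, 20, 22, 24 → 26.
Size: medium, small, tiny, huge, large, medium → small (repeats medium → small → tiny → huge → large).
So the next label is t26small.

t26small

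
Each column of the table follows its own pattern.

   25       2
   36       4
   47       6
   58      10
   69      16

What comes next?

For the first component, +11 each step: 25, 36, 47, 58, 69 → 80.
For the second component, each term is the sum of the two before it: 2, 4, 6, 10, 16 → 26.
So the next line is 80  26.

80  26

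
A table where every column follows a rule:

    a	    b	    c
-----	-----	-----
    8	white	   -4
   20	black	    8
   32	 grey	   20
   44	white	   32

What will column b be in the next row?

black

For the column a, +12 each step: 8, 20, 32, 44 → 56.
Column b — repeats white → black → grey: white, black, grey, white → black.
For the column c, always 12 less than the column a: -4, 8, 20, 32 → 44.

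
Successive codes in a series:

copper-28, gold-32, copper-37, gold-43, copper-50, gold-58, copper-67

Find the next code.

Metal: alternates copper ↔ gold; copper, gold, copper, gold, copper, gold, copper → gold.
Second component: differences are 4, 5, 6, … (increasing by 1 each time), so 28, 32, 37, 43, 50, 58, 67 → 77.
Putting it together: gold-77.

gold-77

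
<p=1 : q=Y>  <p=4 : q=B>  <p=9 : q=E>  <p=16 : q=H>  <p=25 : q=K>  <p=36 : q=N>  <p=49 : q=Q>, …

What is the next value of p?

P goes 1, 4, 9, 16, 25, 36, 49 → 64 (perfect squares: 1², 2², 3², …).
Q — letters move forward 3 places in the alphabet, wrapping Z→A: Y, B, E, H, K, N, Q → T.

64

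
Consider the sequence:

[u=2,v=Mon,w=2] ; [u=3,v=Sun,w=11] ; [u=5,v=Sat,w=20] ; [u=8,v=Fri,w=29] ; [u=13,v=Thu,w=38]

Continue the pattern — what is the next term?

U: 2, 3, 5, 8, 13 → 21 (each term is the sum of the two before it).
V: runs backward through the weekdays Mon→Sun; Mon, Sun, Sat, Fri, Thu → Wed.
W: 2, 11, 20, 29, 38 → 47 (+9 each step).
So the next term is [u=21,v=Wed,w=47].

[u=21,v=Wed,w=47]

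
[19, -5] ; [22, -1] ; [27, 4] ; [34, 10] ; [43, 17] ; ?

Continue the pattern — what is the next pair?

[54, 25]

First value: 19, 22, 27, 34, 43 → 54 (differences are 3, 5, 7, … (increasing by 2 each time)).
For the second value, differences are 4, 5, 6, … (increasing by 1 each time): -5, -1, 4, 10, 17 → 25.
Combining the parts gives [54, 25].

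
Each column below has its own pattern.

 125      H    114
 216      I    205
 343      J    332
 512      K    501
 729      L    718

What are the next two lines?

First component — perfect cubes: 5³, 6³, 7³, …: 125, 216, 343, 512, 729 → 1000 → 1331.
Letter — letters move forward 1 place in the alphabet: H, I, J, K, L → M → N.
Third component goes 114, 205, 332, 501, 718 → 989 → 1320 (always 11 less than the first component).
So the next two lines are 1000  M  989 and 1331  N  1320.

1000  M  989; 1331  N  1320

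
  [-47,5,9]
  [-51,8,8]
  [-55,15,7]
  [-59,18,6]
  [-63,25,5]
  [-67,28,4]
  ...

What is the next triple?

[-71,35,3]

First component — −4 each step: -47, -51, -55, -59, -63, -67 → -71.
Second component — alternating steps +3, +7, +3, +7, …: 5, 8, 15, 18, 25, 28 → 35.
Third component: 9, 8, 7, 6, 5, 4 → 3 (−1 each step).
Putting it together: [-71,35,3].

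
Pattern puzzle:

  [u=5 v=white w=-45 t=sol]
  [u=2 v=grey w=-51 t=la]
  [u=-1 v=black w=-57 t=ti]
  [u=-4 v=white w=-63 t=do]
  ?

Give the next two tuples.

[u=-7 v=grey w=-69 t=re], [u=-10 v=black w=-75 t=mi]

U goes 5, 2, -1, -4 → -7 → -10 (−3 each step).
V goes white, grey, black, white → grey → black (repeats white → grey → black).
W: −6 each step, so -45, -51, -57, -63 → -69 → -75.
T: runs through the solfège scale do→ti, so sol, la, ti, do → re → mi.
Putting the parts together: [u=-7 v=grey w=-69 t=re] and then [u=-10 v=black w=-75 t=mi].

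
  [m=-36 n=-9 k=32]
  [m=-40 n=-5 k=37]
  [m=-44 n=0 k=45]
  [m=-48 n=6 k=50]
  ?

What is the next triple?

M: −4 each step; -36, -40, -44, -48 → -52.
N — differences are 4, 5, 6, … (increasing by 1 each time): -9, -5, 0, 6 → 13.
K: alternating steps +5, +8, +5, +8, …, so 32, 37, 45, 50 → 58.
Combining the parts gives [m=-52 n=13 k=58].

[m=-52 n=13 k=58]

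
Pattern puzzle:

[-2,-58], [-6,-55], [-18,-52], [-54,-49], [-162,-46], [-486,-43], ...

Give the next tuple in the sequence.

First entry: ×3 each step, so -2, -6, -18, -54, -162, -486 → -1458.
Second entry: +3 each step, so -58, -55, -52, -49, -46, -43 → -40.
Combining the parts gives [-1458,-40].

[-1458,-40]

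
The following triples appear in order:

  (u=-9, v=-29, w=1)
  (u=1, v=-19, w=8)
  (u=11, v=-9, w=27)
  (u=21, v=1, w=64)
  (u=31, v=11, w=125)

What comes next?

U — +10 each step: -9, 1, 11, 21, 31 → 41.
V: -29, -19, -9, 1, 11 → 21 (+10 each step).
For the w, perfect cubes: 1³, 2³, 3³, …: 1, 8, 27, 64, 125 → 216.
So the next triple is (u=41, v=21, w=216).

(u=41, v=21, w=216)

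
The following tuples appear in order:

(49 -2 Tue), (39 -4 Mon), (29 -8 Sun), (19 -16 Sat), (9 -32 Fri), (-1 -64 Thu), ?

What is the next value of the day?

Wed

Day: runs backward through the weekdays Mon→Sun; Tue, Mon, Sun, Sat, Fri, Thu → Wed.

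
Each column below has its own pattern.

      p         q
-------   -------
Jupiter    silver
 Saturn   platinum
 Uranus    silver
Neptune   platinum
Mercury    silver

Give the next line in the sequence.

For the column p, runs through the planets Mercury→Neptune: Jupiter, Saturn, Uranus, Neptune, Mercury → Venus.
Column q — alternates silver ↔ platinum: silver, platinum, silver, platinum, silver → platinum.
So the next line is Venus  platinum.

Venus  platinum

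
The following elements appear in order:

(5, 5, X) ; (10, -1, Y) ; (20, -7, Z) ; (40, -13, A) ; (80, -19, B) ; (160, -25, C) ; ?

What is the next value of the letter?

Letter: X, Y, Z, A, B, C → D (letters move forward 1 place in the alphabet, wrapping Z→A).

D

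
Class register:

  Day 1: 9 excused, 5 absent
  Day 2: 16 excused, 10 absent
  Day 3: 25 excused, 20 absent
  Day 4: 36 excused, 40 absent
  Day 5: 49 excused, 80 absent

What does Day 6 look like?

64 excused, 160 absent

Excused: perfect squares: 3², 4², 5², …, so 9, 16, 25, 36, 49 → 64.
Absent: 5, 10, 20, 40, 80 → 160 (×2 each step).
Combining the parts gives 64 excused, 160 absent.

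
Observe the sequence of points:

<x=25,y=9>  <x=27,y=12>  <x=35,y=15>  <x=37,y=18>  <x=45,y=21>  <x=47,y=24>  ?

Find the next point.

<x=55,y=27>

X: alternating steps +2, +8, +2, +8, …; 25, 27, 35, 37, 45, 47 → 55.
Y: +3 each step, so 9, 12, 15, 18, 21, 24 → 27.
Putting it together: <x=55,y=27>.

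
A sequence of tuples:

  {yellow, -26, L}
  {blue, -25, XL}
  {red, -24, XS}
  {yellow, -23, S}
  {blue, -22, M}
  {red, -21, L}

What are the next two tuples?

{yellow, -20, XL}, {blue, -19, XS}

Colour — repeats yellow → blue → red: yellow, blue, red, yellow, blue, red → yellow → blue.
For the second slot, +1 each step: -26, -25, -24, -23, -22, -21 → -20 → -19.
Size — repeats L → XL → XS → S → M: L, XL, XS, S, M, L → XL → XS.
So the next two tuples are {yellow, -20, XL} and {blue, -19, XS}.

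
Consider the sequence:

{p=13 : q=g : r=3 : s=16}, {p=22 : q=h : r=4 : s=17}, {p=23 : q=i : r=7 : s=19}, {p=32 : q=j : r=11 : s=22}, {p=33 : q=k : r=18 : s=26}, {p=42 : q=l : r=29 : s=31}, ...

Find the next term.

{p=43 : q=m : r=47 : s=37}

P: alternating steps +9, +1, +9, +1, …, so 13, 22, 23, 32, 33, 42 → 43.
Q — letters move forward 1 place in the alphabet: g, h, i, j, k, l → m.
R: each term is the sum of the two before it, so 3, 4, 7, 11, 18, 29 → 47.
S: 16, 17, 19, 22, 26, 31 → 37 (differences are 1, 2, 3, … (increasing by 1 each time)).
Combining the parts gives {p=43 : q=m : r=47 : s=37}.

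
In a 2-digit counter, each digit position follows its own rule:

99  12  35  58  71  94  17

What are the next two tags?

30 then 53

For the first digit, +2 each step, mod 10: 9, 1, 3, 5, 7, 9, 1 → 3 → 5.
Second digit: 9, 2, 5, 8, 1, 4, 7 → 0 → 3 (+3 each step, mod 10).
So the next two tags are 30 and 53.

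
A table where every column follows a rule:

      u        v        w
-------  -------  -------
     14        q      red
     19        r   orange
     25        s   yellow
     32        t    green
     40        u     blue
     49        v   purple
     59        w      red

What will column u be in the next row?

70

Column u: differences are 5, 6, 7, … (increasing by 1 each time), so 14, 19, 25, 32, 40, 49, 59 → 70.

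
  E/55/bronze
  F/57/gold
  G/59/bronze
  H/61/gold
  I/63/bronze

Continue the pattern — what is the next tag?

Letter: letters move forward 1 place in the alphabet, so E, F, G, H, I → J.
Second component — +2 each step: 55, 57, 59, 61, 63 → 65.
Rank — alternates bronze ↔ gold: bronze, gold, bronze, gold, bronze → gold.
Putting it together: J/65/gold.

J/65/gold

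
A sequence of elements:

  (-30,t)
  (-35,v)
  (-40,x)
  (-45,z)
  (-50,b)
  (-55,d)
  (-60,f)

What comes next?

(-65,h)

First slot: −5 each step; -30, -35, -40, -45, -50, -55, -60 → -65.
For the letter, letters move forward 2 places in the alphabet, wrapping Z→A: t, v, x, z, b, d, f → h.
So the next element is (-65,h).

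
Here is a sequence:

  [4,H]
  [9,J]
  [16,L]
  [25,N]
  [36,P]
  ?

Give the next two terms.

First entry goes 4, 9, 16, 25, 36 → 49 → 64 (perfect squares: 2², 3², 4², …).
Letter: H, J, L, N, P → R → T (letters move forward 2 places in the alphabet).
Putting the parts together: [49,R] and then [64,T].

[49,R], [64,T]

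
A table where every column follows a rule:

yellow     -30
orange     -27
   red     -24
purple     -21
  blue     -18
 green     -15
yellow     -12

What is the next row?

orange  -9

Colour — repeats yellow → orange → red → purple → blue → green: yellow, orange, red, purple, blue, green, yellow → orange.
Second component: +3 each step; -30, -27, -24, -21, -18, -15, -12 → -9.
Putting it together: orange  -9.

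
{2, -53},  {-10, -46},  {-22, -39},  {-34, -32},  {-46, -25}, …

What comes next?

For the first value, −12 each step: 2, -10, -22, -34, -46 → -58.
Second value goes -53, -46, -39, -32, -25 → -18 (+7 each step).
Combining the parts gives {-58, -18}.

{-58, -18}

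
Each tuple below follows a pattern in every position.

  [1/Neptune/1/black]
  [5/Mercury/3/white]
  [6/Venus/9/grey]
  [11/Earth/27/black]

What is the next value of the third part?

First part: 1, 5, 6, 11 → 17 (each term is the sum of the two before it).
Planet goes Neptune, Mercury, Venus, Earth → Mars (runs through the planets Mercury→Neptune).
For the third part, ×3 each step: 1, 3, 9, 27 → 81.
For the shade, repeats black → white → grey: black, white, grey, black → white.

81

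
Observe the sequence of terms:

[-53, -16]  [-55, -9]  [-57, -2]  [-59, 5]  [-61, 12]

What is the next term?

[-63, 19]

First component: −2 each step; -53, -55, -57, -59, -61 → -63.
Second component — +7 each step: -16, -9, -2, 5, 12 → 19.
So the next term is [-63, 19].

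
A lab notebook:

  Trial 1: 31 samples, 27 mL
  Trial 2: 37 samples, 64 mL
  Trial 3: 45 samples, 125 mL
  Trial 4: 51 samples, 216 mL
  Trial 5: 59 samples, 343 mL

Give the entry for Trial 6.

65 samples, 512 mL

For the samples, alternating steps +6, +8, +6, +8, …: 31, 37, 45, 51, 59 → 65.
ML: perfect cubes: 3³, 4³, 5³, …, so 27, 64, 125, 216, 343 → 512.
Combining the parts gives 65 samples, 512 mL.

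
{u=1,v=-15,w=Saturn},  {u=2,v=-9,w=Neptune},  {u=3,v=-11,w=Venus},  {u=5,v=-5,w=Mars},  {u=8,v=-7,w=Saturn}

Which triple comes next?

{u=13,v=-1,w=Neptune}

U: each term is the sum of the two before it, so 1, 2, 3, 5, 8 → 13.
V: -15, -9, -11, -5, -7 → -1 (alternating steps +6, −2, +6, −2, …).
W — repeats Saturn → Neptune → Venus → Mars: Saturn, Neptune, Venus, Mars, Saturn → Neptune.
Combining the parts gives {u=13,v=-1,w=Neptune}.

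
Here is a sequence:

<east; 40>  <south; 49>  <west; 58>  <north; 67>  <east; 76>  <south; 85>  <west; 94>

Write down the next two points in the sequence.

For the direction, repeats east → south → west → north: east, south, west, north, east, south, west → north → east.
For the second value, +9 each step: 40, 49, 58, 67, 76, 85, 94 → 103 → 112.
So the next two points are <north; 103> and <east; 112>.

<north; 103>, <east; 112>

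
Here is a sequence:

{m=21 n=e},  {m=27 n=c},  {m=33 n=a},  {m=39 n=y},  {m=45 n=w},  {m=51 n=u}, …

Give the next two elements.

{m=57 n=s}, {m=63 n=q}

M: +6 each step, so 21, 27, 33, 39, 45, 51 → 57 → 63.
N: letters move back 2 places in the alphabet, wrapping A→Z; e, c, a, y, w, u → s → q.
Putting the parts together: {m=57 n=s} and then {m=63 n=q}.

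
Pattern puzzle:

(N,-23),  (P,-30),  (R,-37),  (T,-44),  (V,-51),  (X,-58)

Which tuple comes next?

Letter: letters move forward 2 places in the alphabet; N, P, R, T, V, X → Z.
Second slot goes -23, -30, -37, -44, -51, -58 → -65 (−7 each step).
Combining the parts gives (Z,-65).

(Z,-65)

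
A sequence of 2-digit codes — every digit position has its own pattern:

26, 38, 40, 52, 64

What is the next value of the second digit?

Second digit goes 6, 8, 0, 2, 4 → 6 (+2 each step, mod 10).

6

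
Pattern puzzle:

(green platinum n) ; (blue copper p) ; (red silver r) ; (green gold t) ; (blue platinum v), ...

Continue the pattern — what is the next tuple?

Colour — repeats green → blue → red: green, blue, red, green, blue → red.
Metal: repeats platinum → copper → silver → gold; platinum, copper, silver, gold, platinum → copper.
Letter goes n, p, r, t, v → x (letters move forward 2 places in the alphabet).
Putting it together: (red copper x).

(red copper x)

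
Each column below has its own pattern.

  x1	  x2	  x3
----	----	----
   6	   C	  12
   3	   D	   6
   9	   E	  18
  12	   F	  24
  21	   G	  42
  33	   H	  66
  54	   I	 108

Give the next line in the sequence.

87  J  174

Column x1: each term is the sum of the two before it, so 6, 3, 9, 12, 21, 33, 54 → 87.
Column x2 goes C, D, E, F, G, H, I → J (letters move forward 1 place in the alphabet).
Column x3: 12, 6, 18, 24, 42, 66, 108 → 174 (always 2 × the column x1).
Putting it together: 87  J  174.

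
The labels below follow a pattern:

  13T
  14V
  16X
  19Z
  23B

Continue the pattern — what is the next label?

28D

First component — differences are 1, 2, 3, … (increasing by 1 each time): 13, 14, 16, 19, 23 → 28.
Letter — letters move forward 2 places in the alphabet, wrapping Z→A: T, V, X, Z, B → D.
Putting it together: 28D.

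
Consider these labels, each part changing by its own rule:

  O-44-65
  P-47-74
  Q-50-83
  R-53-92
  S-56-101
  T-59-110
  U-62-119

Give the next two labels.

V-65-128 then W-68-137

Letter goes O, P, Q, R, S, T, U → V → W (letters move forward 1 place in the alphabet).
Second component goes 44, 47, 50, 53, 56, 59, 62 → 65 → 68 (+3 each step).
Third component: 65, 74, 83, 92, 101, 110, 119 → 128 → 137 (+9 each step).
So the next two labels are V-65-128 and W-68-137.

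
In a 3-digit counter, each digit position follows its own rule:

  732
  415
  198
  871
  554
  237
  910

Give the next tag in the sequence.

First digit: 7, 4, 1, 8, 5, 2, 9 → 6 (−3 each step, mod 10).
Second digit: 3, 1, 9, 7, 5, 3, 1 → 9 (−2 each step, mod 10).
For the third digit, +3 each step, mod 10: 2, 5, 8, 1, 4, 7, 0 → 3.
Putting it together: 693.

693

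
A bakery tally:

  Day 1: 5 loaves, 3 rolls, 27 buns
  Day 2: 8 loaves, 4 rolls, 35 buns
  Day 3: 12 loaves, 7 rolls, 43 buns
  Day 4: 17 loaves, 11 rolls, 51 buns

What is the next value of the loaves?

Loaves goes 5, 8, 12, 17 → 23 (differences are 3, 4, 5, … (increasing by 1 each time)).

23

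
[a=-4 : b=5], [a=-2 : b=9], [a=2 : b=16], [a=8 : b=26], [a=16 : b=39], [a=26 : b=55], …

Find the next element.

[a=38 : b=74]

For the a, differences are 2, 4, 6, … (increasing by 2 each time): -4, -2, 2, 8, 16, 26 → 38.
B: 5, 9, 16, 26, 39, 55 → 74 (differences are 4, 7, 10, … (increasing by 3 each time)).
Combining the parts gives [a=38 : b=74].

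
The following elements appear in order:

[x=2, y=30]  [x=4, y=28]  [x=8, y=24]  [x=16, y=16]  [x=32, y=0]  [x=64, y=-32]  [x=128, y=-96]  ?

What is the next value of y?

X goes 2, 4, 8, 16, 32, 64, 128 → 256 (×2 each step).
For the y, together with the x always sums to 32: 30, 28, 24, 16, 0, -32, -96 → -224.

-224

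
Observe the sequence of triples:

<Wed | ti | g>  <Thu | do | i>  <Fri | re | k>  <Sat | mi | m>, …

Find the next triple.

Day: runs through the weekdays Mon→Sun; Wed, Thu, Fri, Sat → Sun.
Note — runs through the solfège scale do→ti: ti, do, re, mi → fa.
Letter — letters move forward 2 places in the alphabet: g, i, k, m → o.
So the next triple is <Sun | fa | o>.

<Sun | fa | o>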